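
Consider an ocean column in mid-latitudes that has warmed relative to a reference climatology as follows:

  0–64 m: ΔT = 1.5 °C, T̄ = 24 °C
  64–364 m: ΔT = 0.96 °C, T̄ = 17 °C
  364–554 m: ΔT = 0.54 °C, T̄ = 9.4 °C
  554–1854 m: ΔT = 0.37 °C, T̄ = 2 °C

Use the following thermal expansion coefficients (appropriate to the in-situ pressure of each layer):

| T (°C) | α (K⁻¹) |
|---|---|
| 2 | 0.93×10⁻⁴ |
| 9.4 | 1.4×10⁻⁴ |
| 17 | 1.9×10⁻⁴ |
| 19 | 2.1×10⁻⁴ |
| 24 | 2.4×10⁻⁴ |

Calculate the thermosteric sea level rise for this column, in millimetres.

Layer 1 at 24 °C → α = 2.4×10⁻⁴ K⁻¹
Layer 2 at 17 °C → α = 1.9×10⁻⁴ K⁻¹
Layer 3 at 9.4 °C → α = 1.4×10⁻⁴ K⁻¹
Layer 4 at 2 °C → α = 0.93×10⁻⁴ K⁻¹
Layer 1: 2.4×10⁻⁴ × 1.5 × 64 = 0.02304 m
64–364 m: 0.96 × 300 × 1.9×10⁻⁴ = 0.05472 m
190 × 1.4×10⁻⁴ × 0.54 = 0.014364 m
Layer 4: 0.93×10⁻⁴ × 1300 × 0.37 = 0.044733 m
Δh = 0.02304 + 0.05472 + 0.014364 + 0.044733 = 0.136857 m

Δh ≈ 137 mm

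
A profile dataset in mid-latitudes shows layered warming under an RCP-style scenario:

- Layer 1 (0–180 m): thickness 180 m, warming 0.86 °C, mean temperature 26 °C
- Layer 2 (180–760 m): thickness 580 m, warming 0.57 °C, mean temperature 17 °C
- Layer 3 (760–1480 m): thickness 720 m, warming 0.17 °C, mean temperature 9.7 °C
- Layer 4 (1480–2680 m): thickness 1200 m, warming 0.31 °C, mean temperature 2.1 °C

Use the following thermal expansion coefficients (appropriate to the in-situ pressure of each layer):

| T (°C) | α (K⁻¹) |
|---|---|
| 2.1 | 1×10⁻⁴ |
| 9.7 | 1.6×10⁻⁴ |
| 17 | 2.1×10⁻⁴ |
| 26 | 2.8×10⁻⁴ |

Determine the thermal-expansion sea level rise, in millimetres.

170 mm

Layer 1 at 26 °C → α = 2.8×10⁻⁴ K⁻¹
Layer 2 at 17 °C → α = 2.1×10⁻⁴ K⁻¹
Layer 3 at 9.7 °C → α = 1.6×10⁻⁴ K⁻¹
Layer 4 at 2.1 °C → α = 1×10⁻⁴ K⁻¹
0–180 m: 180 × 0.86 × 2.8×10⁻⁴ = 0.043344 m
580 × 0.57 × 2.1×10⁻⁴ = 0.069426 m
Layer 3: 720 × 1.6×10⁻⁴ × 0.17 = 0.019584 m
Layer 4: 0.31 × 1×10⁻⁴ × 1200 = 0.03720 m
Δh = 0.043344 + 0.069426 + 0.019584 + 0.03720 = 0.169554 m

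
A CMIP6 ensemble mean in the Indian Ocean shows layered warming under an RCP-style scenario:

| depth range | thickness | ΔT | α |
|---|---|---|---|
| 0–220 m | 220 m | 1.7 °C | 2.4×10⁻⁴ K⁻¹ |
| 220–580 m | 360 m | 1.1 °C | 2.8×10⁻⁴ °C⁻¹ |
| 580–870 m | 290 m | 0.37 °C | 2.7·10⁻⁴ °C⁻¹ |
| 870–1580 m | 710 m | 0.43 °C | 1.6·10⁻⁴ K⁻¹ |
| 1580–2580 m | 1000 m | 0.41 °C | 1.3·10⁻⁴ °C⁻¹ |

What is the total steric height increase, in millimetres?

Layer 1: 1.7 × 2.4×10⁻⁴ × 220 = 0.08976 m
220–580 m: 360 × 2.8×10⁻⁴ × 1.1 = 0.11088 m
Layer 3: 2.7×10⁻⁴ × 0.37 × 290 = 0.028971 m
1.6×10⁻⁴ × 0.43 × 710 = 0.048848 m
Layer 5: 1000 × 1.3×10⁻⁴ × 0.41 = 0.05330 m
Δh = 0.08976 + 0.11088 + 0.028971 + 0.048848 + 0.05330 = 0.331759 m ≈ 332 mm

about 332 mm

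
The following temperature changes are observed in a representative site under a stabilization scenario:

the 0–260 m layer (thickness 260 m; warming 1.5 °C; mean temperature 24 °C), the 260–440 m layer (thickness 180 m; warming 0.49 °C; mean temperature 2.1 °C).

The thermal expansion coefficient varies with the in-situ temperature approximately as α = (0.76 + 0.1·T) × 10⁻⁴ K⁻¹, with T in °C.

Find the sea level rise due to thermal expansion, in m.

Layer 1: α = (0.76 + 0.1×24)×10⁻⁴ = 3.16×10⁻⁴ K⁻¹
Layer 2: α = (0.76 + 0.1×2.1)×10⁻⁴ = 0.97×10⁻⁴ K⁻¹
3.16×10⁻⁴ × 260 × 1.5 = 0.12324 m
260–440 m: 180 × 0.49 × 0.97×10⁻⁴ = 0.0085554 m
Δh = 0.12324 + 0.0085554 = 0.1317954 m

Δh = 0.132 m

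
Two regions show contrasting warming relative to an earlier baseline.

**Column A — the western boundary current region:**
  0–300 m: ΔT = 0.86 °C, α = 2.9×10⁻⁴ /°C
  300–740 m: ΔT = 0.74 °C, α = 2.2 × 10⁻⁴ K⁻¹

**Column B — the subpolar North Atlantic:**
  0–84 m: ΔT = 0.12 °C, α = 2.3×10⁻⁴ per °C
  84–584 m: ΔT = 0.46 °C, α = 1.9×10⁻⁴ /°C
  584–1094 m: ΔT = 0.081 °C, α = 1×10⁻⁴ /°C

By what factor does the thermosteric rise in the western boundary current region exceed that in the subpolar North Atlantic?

A 300 × 2.9×10⁻⁴ × 0.86 = 0.07482 m
A 0.74 × 2.2×10⁻⁴ × 440 = 0.071632 m
A total: 0.146452 m
B 0.12 × 84 × 2.3×10⁻⁴ = 0.0023184 m
B 84–584 m: 0.46 × 500 × 1.9×10⁻⁴ = 0.04370 m
B Layer 3: 510 × 1×10⁻⁴ × 0.081 = 0.004131 m
B total: 0.0501494 m
Ratio: 0.146452 / 0.0501494 ≈ 2.920

≈ 2.9×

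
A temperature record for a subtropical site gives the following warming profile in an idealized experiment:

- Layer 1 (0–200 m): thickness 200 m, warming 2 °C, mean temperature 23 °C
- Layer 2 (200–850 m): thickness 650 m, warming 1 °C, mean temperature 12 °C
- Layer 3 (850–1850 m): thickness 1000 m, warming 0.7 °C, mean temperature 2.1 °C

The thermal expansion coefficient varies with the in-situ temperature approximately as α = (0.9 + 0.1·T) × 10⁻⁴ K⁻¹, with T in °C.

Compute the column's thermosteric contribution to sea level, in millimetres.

Layer 1: α = (0.9 + 0.1×23)×10⁻⁴ = 3.2×10⁻⁴ K⁻¹
Layer 2: α = (0.9 + 0.1×12)×10⁻⁴ = 2.1×10⁻⁴ K⁻¹
Layer 3: α = (0.9 + 0.1×2.1)×10⁻⁴ = 1.11×10⁻⁴ K⁻¹
2 × 3.2×10⁻⁴ × 200 = 0.12800 m
1 × 650 × 2.1×10⁻⁴ = 0.13650 m
Layer 3: 0.7 × 1000 × 1.11×10⁻⁴ = 0.07770 m
Δh = 0.12800 + 0.13650 + 0.07770 = 0.34220 m

about 342 mm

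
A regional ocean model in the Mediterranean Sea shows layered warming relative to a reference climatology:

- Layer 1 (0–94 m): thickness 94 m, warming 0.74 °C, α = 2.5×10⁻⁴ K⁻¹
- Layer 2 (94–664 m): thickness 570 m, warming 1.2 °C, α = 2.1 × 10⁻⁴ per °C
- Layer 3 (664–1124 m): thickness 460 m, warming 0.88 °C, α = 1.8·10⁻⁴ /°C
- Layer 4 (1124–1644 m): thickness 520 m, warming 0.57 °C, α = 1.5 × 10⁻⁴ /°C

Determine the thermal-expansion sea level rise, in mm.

Δh ≈ 278 mm

Layer 1: 94 × 2.5×10⁻⁴ × 0.74 = 0.01739 m
2.1×10⁻⁴ × 570 × 1.2 = 0.14364 m
460 × 1.8×10⁻⁴ × 0.88 = 0.072864 m
Layer 4: 520 × 0.57 × 1.5×10⁻⁴ = 0.04446 m
Δh = 0.01739 + 0.14364 + 0.072864 + 0.04446 = 0.278354 m ≈ 278 mm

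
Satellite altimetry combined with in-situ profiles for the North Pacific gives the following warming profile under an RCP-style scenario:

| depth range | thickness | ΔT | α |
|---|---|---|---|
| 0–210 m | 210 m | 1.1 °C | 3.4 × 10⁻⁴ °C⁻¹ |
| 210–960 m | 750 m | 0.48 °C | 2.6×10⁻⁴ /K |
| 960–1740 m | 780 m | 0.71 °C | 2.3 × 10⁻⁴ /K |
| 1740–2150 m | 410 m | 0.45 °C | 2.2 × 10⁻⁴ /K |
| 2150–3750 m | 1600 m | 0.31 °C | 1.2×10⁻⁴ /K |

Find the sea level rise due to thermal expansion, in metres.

about 0.400 m

3.4×10⁻⁴ × 1.1 × 210 = 0.07854 m
Layer 2: 750 × 2.6×10⁻⁴ × 0.48 = 0.09360 m
Layer 3: 0.71 × 780 × 2.3×10⁻⁴ = 0.127374 m
Layer 4: 410 × 2.2×10⁻⁴ × 0.45 = 0.04059 m
0.31 × 1600 × 1.2×10⁻⁴ = 0.05952 m
Δh = 0.07854 + 0.09360 + 0.127374 + 0.04059 + 0.05952 = 0.399624 m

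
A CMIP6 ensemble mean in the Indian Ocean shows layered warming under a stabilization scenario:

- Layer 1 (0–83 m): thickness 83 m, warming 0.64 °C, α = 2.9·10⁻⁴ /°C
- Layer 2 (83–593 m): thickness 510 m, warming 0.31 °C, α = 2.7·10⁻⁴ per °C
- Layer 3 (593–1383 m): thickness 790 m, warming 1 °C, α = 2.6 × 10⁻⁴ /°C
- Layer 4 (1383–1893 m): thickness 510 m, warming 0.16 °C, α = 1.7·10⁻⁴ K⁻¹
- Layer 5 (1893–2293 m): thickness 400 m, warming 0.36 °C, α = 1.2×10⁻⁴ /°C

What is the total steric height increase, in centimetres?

Δh ≈ 29.5 cm

83 × 2.9×10⁻⁴ × 0.64 = 0.0154048 m
510 × 0.31 × 2.7×10⁻⁴ = 0.042687 m
593–1383 m: 2.6×10⁻⁴ × 1 × 790 = 0.20540 m
1383–1893 m: 510 × 0.16 × 1.7×10⁻⁴ = 0.013872 m
1893–2293 m: 1.2×10⁻⁴ × 400 × 0.36 = 0.01728 m
Δh = 0.0154048 + 0.042687 + 0.20540 + 0.013872 + 0.01728 = 0.2946438 m ≈ 29.5 cm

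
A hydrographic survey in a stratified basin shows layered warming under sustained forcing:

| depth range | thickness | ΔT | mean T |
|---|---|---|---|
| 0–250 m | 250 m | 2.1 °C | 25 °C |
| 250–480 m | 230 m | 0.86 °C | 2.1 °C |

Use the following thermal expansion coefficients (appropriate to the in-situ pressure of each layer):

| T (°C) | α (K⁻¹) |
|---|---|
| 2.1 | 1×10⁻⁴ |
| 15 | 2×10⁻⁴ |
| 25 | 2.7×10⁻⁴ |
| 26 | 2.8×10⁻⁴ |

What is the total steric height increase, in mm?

Layer 1 at 25 °C → α = 2.7×10⁻⁴ K⁻¹
Layer 2 at 2.1 °C → α = 1×10⁻⁴ K⁻¹
0–250 m: 2.7×10⁻⁴ × 2.1 × 250 = 0.14175 m
1×10⁻⁴ × 230 × 0.86 = 0.01978 m
Δh = 0.14175 + 0.01978 = 0.16153 m

162 mm of thermosteric rise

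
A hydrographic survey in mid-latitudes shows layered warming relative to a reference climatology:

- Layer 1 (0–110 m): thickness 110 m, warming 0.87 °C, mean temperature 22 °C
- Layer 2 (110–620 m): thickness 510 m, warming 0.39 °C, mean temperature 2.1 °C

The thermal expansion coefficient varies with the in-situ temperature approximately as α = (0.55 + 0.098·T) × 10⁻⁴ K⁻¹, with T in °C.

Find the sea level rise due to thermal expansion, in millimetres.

Δh ≈ 41 mm

Layer 1: α = (0.55 + 0.098×22)×10⁻⁴ = 2.706×10⁻⁴ K⁻¹
Layer 2: α = (0.55 + 0.098×2.1)×10⁻⁴ = 0.7558×10⁻⁴ K⁻¹
0–110 m: 0.87 × 110 × 2.706×10⁻⁴ = 0.02589642 m
Layer 2: 510 × 0.39 × 0.7558×10⁻⁴ = 0.015032862 m
Δh = 0.02589642 + 0.015032862 = 0.040929282 m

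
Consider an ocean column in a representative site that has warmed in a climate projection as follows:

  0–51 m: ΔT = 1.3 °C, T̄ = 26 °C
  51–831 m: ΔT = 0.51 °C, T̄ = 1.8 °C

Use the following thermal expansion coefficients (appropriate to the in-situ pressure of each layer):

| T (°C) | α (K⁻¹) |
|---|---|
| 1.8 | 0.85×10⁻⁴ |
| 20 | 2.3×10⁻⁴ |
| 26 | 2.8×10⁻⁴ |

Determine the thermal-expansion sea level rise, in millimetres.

Layer 1 at 26 °C → α = 2.8×10⁻⁴ K⁻¹
Layer 2 at 1.8 °C → α = 0.85×10⁻⁴ K⁻¹
0–51 m: 2.8×10⁻⁴ × 1.3 × 51 = 0.018564 m
51–831 m: 0.51 × 0.85×10⁻⁴ × 780 = 0.033813 m
Δh = 0.018564 + 0.033813 = 0.052377 m

Δh ≈ 52 mm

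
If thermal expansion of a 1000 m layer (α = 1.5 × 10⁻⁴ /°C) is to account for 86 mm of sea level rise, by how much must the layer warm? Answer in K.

ΔT ≈ 0.573 K

ΔT = Δh/(αH) = 0.086 / (1.5×10⁻⁴ × 1000) ≈ 0.5733 K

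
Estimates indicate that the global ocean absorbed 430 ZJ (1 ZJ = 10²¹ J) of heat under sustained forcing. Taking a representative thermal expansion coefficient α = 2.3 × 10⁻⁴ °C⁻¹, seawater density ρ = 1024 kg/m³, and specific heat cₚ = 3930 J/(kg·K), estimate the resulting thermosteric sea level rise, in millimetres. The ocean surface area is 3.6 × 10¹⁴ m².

Per unit area: Q = 430×10²¹ / (3.6×10¹⁴) ≈ 1.194×10⁹ J/m²
Δh = αQ/(ρcₚ) = 2.3×10⁻⁴ × 1.194×10⁹ / (1024 × 3930) ≈ 0.06824 m

68 mm of thermosteric rise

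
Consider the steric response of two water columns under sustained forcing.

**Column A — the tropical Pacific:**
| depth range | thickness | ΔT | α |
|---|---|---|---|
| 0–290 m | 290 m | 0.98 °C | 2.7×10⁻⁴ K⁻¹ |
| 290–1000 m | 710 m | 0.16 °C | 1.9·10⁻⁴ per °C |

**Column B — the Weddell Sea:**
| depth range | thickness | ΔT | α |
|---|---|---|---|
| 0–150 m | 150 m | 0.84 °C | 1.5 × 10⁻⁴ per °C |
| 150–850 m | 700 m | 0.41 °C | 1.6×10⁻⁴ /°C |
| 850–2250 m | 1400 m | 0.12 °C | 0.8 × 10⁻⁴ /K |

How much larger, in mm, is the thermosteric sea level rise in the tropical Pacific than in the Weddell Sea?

20 mm

A 0.98 × 2.7×10⁻⁴ × 290 = 0.076734 m
A 0.16 × 710 × 1.9×10⁻⁴ = 0.021584 m
A total: 0.098318 m
B 0–150 m: 0.84 × 1.5×10⁻⁴ × 150 = 0.01890 m
B 150–850 m: 700 × 0.41 × 1.6×10⁻⁴ = 0.04592 m
B Layer 3: 1400 × 0.8×10⁻⁴ × 0.12 = 0.01344 m
B total: 0.07826 m
Difference: 0.098318 − 0.07826 = 0.020058 m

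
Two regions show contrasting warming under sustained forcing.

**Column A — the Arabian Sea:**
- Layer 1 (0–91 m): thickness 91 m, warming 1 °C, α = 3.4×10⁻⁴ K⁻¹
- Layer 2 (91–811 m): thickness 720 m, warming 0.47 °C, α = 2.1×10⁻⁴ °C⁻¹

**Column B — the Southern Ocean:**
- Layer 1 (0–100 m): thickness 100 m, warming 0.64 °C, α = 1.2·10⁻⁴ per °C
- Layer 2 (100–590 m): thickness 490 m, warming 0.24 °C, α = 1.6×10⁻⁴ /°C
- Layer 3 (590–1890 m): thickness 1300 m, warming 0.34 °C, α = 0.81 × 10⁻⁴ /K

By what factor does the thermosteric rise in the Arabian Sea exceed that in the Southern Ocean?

A 91 × 3.4×10⁻⁴ × 1 = 0.03094 m
A Layer 2: 720 × 0.47 × 2.1×10⁻⁴ = 0.071064 m
A total: 0.102004 m
B 100 × 0.64 × 1.2×10⁻⁴ = 0.00768 m
B Layer 2: 0.24 × 490 × 1.6×10⁻⁴ = 0.018816 m
B 590–1890 m: 1300 × 0.81×10⁻⁴ × 0.34 = 0.035802 m
B total: 0.062298 m
Ratio: 0.102004 / 0.062298 ≈ 1.637

≈ 1.64×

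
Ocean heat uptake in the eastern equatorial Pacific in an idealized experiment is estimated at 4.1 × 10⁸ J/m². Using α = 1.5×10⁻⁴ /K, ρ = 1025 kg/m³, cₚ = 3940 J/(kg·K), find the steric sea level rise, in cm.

Δh = αQ/(ρcₚ) = 1.5×10⁻⁴ × 4.1×10⁸ / (1025 × 3940) ≈ 0.015228 m

1.5 cm of thermosteric rise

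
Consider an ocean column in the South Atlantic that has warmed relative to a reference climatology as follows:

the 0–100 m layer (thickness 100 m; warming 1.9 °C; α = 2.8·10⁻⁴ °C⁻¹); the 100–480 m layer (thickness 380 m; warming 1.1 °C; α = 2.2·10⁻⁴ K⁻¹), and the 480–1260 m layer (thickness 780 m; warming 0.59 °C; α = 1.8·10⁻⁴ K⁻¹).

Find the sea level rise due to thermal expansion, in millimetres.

228 mm of thermosteric rise

0–100 m: 1.9 × 2.8×10⁻⁴ × 100 = 0.05320 m
100–480 m: 380 × 1.1 × 2.2×10⁻⁴ = 0.09196 m
780 × 0.59 × 1.8×10⁻⁴ = 0.082836 m
Δh = 0.05320 + 0.09196 + 0.082836 = 0.227996 m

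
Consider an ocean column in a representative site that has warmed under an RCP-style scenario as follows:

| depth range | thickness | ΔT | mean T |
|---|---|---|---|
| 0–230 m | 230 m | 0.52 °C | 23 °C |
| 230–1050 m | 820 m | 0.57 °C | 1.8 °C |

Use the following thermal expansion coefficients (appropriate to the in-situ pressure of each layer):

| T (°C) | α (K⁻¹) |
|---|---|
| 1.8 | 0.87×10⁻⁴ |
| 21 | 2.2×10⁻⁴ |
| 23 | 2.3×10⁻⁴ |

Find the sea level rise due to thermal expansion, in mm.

Layer 1 at 23 °C → α = 2.3×10⁻⁴ K⁻¹
Layer 2 at 1.8 °C → α = 0.87×10⁻⁴ K⁻¹
Layer 1: 0.52 × 2.3×10⁻⁴ × 230 = 0.027508 m
230–1050 m: 0.87×10⁻⁴ × 820 × 0.57 = 0.0406638 m
Δh = 0.027508 + 0.0406638 = 0.0681718 m ≈ 68.2 mm

68.2 mm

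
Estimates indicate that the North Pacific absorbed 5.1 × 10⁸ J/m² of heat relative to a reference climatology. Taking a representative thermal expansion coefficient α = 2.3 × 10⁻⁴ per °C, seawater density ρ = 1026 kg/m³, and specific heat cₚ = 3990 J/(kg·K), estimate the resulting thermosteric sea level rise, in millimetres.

Δh = 29 mm

Δh = αQ/(ρcₚ) = 2.3×10⁻⁴ × 5.1×10⁸ / (1026 × 3990) ≈ 0.028654 m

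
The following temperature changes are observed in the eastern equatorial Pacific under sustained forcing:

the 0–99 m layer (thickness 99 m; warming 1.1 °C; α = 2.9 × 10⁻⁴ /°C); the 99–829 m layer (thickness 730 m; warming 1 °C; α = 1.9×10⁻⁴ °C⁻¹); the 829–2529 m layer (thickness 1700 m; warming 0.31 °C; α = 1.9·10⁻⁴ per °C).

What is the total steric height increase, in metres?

0–99 m: 99 × 1.1 × 2.9×10⁻⁴ = 0.031581 m
Layer 2: 730 × 1.9×10⁻⁴ × 1 = 0.13870 m
Layer 3: 0.31 × 1.9×10⁻⁴ × 1700 = 0.10013 m
Δh = 0.031581 + 0.13870 + 0.10013 = 0.270411 m

about 0.27 m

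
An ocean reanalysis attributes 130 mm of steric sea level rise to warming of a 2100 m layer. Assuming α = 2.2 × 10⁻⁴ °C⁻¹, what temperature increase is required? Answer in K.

ΔT ≈ 0.28 K

ΔT = Δh/(αH) = 0.13 / (2.2×10⁻⁴ × 2100) ≈ 0.2814 K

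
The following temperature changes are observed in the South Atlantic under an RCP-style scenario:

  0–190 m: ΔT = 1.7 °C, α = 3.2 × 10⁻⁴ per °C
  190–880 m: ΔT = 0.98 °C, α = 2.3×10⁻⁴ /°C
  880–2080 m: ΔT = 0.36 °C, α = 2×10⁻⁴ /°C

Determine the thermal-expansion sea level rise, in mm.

Δh ≈ 350 mm

Layer 1: 1.7 × 190 × 3.2×10⁻⁴ = 0.10336 m
Layer 2: 2.3×10⁻⁴ × 0.98 × 690 = 0.155526 m
880–2080 m: 2×10⁻⁴ × 0.36 × 1200 = 0.08640 m
Δh = 0.10336 + 0.155526 + 0.08640 = 0.345286 m ≈ 350 mm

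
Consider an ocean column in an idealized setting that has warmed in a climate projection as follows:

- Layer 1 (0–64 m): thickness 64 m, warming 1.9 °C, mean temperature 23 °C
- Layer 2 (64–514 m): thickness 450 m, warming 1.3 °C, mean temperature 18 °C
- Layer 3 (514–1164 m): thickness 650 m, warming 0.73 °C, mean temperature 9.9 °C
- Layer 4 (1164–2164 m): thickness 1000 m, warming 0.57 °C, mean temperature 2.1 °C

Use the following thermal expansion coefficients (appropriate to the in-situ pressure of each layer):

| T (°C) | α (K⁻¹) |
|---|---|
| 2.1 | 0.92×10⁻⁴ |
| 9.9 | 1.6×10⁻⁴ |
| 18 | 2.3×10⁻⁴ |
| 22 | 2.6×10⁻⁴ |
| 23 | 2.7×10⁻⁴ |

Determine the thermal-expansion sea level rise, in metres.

Layer 1 at 23 °C → α = 2.7×10⁻⁴ K⁻¹
Layer 2 at 18 °C → α = 2.3×10⁻⁴ K⁻¹
Layer 3 at 9.9 °C → α = 1.6×10⁻⁴ K⁻¹
Layer 4 at 2.1 °C → α = 0.92×10⁻⁴ K⁻¹
Layer 1: 64 × 1.9 × 2.7×10⁻⁴ = 0.032832 m
64–514 m: 1.3 × 450 × 2.3×10⁻⁴ = 0.13455 m
0.73 × 1.6×10⁻⁴ × 650 = 0.07592 m
1000 × 0.57 × 0.92×10⁻⁴ = 0.05244 m
Δh = 0.032832 + 0.13455 + 0.07592 + 0.05244 = 0.295742 m

Δh ≈ 0.296 m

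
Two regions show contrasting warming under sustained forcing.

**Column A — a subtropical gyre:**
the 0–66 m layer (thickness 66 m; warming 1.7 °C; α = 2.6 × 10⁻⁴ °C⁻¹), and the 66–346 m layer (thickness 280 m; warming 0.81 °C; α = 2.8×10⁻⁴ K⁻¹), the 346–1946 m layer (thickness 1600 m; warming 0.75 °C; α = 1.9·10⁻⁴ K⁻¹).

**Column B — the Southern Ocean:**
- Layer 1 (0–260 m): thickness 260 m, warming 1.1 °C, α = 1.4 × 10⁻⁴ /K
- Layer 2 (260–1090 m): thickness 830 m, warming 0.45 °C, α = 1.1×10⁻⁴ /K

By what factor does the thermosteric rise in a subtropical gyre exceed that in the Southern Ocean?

a factor of 4.0

A 0–66 m: 66 × 1.7 × 2.6×10⁻⁴ = 0.029172 m
A 66–346 m: 280 × 0.81 × 2.8×10⁻⁴ = 0.063504 m
A 346–1946 m: 0.75 × 1.9×10⁻⁴ × 1600 = 0.22800 m
A total: 0.320676 m
B 0–260 m: 260 × 1.4×10⁻⁴ × 1.1 = 0.04004 m
B Layer 2: 830 × 1.1×10⁻⁴ × 0.45 = 0.041085 m
B total: 0.081125 m
Ratio: 0.320676 / 0.081125 ≈ 3.953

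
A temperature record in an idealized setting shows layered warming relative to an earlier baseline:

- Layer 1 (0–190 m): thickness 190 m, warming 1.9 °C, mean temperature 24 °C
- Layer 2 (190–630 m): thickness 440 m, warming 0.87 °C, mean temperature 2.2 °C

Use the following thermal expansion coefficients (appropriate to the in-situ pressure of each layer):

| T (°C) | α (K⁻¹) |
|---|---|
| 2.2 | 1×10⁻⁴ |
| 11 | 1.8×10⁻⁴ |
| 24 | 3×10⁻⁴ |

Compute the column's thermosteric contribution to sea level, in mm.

150 mm of thermosteric rise

Layer 1 at 24 °C → α = 3×10⁻⁴ K⁻¹
Layer 2 at 2.2 °C → α = 1×10⁻⁴ K⁻¹
Layer 1: 190 × 1.9 × 3×10⁻⁴ = 0.10830 m
Layer 2: 1×10⁻⁴ × 0.87 × 440 = 0.03828 m
Δh = 0.10830 + 0.03828 = 0.14658 m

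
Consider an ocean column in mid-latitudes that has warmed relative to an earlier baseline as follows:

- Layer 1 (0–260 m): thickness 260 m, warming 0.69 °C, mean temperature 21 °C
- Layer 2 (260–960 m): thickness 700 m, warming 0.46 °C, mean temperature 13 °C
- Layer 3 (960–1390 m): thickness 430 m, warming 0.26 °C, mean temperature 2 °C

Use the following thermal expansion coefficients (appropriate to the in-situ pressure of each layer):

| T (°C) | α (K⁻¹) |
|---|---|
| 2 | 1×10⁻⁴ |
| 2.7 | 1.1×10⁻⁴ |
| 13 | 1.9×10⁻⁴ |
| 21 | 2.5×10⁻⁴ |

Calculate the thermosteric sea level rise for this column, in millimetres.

Layer 1 at 21 °C → α = 2.5×10⁻⁴ K⁻¹
Layer 2 at 13 °C → α = 1.9×10⁻⁴ K⁻¹
Layer 3 at 2 °C → α = 1×10⁻⁴ K⁻¹
0–260 m: 260 × 2.5×10⁻⁴ × 0.69 = 0.04485 m
Layer 2: 1.9×10⁻⁴ × 0.46 × 700 = 0.06118 m
1×10⁻⁴ × 430 × 0.26 = 0.01118 m
Δh = 0.04485 + 0.06118 + 0.01118 = 0.11721 m ≈ 117 mm

Δh ≈ 117 mm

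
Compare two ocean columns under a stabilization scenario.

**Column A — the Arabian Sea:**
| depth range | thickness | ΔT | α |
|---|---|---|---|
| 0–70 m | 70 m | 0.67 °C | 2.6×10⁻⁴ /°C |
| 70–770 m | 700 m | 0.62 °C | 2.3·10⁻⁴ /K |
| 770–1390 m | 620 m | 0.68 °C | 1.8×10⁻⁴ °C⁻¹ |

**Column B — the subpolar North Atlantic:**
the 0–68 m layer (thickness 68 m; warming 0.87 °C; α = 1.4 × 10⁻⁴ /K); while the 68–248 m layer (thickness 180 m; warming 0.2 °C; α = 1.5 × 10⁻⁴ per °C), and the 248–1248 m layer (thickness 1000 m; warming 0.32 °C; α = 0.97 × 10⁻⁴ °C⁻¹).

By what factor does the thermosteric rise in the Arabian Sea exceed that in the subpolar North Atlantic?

A 0–70 m: 2.6×10⁻⁴ × 70 × 0.67 = 0.012194 m
A Layer 2: 0.62 × 700 × 2.3×10⁻⁴ = 0.09982 m
A 1.8×10⁻⁴ × 620 × 0.68 = 0.075888 m
A total: 0.187902 m
B Layer 1: 1.4×10⁻⁴ × 0.87 × 68 = 0.0082824 m
B Layer 2: 180 × 1.5×10⁻⁴ × 0.2 = 0.00540 m
B 248–1248 m: 0.97×10⁻⁴ × 0.32 × 1000 = 0.03104 m
B total: 0.0447224 m
Ratio: 0.187902 / 0.0447224 ≈ 4.202

4.20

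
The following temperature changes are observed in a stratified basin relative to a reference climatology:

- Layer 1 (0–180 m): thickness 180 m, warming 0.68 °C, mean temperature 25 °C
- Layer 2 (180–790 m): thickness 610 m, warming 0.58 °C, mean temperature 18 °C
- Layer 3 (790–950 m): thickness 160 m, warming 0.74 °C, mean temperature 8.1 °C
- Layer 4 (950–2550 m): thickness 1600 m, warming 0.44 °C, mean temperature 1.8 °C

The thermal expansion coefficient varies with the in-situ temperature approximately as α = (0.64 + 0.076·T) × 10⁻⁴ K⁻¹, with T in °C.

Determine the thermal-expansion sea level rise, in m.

Layer 1: α = (0.64 + 0.076×25)×10⁻⁴ = 2.54×10⁻⁴ K⁻¹
Layer 2: α = (0.64 + 0.076×18)×10⁻⁴ = 2.008×10⁻⁴ K⁻¹
Layer 3: α = (0.64 + 0.076×8.1)×10⁻⁴ = 1.2556×10⁻⁴ K⁻¹
Layer 4: α = (0.64 + 0.076×1.8)×10⁻⁴ = 0.7768×10⁻⁴ K⁻¹
0–180 m: 180 × 0.68 × 2.54×10⁻⁴ = 0.0310896 m
180–790 m: 0.58 × 610 × 2.008×10⁻⁴ = 0.07104304 m
1.2556×10⁻⁴ × 160 × 0.74 = 0.014866304 m
1600 × 0.7768×10⁻⁴ × 0.44 = 0.05468672 m
Δh = 0.0310896 + 0.07104304 + 0.014866304 + 0.05468672 = 0.171685664 m ≈ 0.172 m

Δh = 0.172 m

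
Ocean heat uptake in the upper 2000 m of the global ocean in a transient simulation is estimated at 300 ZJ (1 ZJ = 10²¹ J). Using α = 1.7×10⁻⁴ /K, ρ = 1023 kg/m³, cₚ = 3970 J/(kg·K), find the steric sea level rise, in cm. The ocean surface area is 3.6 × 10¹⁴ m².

Per unit area: Q = 300×10²¹ / (3.6×10¹⁴) ≈ 8.333×10⁸ J/m²
Δh = αQ/(ρcₚ) = 1.7×10⁻⁴ × 8.333×10⁸ / (1023 × 3970) ≈ 0.034881 m

3.49 cm of thermosteric rise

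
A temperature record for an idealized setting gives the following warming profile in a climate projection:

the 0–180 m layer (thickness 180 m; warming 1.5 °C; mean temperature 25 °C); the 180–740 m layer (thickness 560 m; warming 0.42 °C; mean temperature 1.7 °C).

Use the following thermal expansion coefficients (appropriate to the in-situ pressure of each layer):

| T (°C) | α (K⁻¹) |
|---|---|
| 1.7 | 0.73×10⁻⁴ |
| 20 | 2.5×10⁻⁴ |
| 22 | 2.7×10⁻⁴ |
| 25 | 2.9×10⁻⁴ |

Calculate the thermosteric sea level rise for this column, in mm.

Layer 1 at 25 °C → α = 2.9×10⁻⁴ K⁻¹
Layer 2 at 1.7 °C → α = 0.73×10⁻⁴ K⁻¹
0–180 m: 180 × 1.5 × 2.9×10⁻⁴ = 0.07830 m
180–740 m: 560 × 0.73×10⁻⁴ × 0.42 = 0.0171696 m
Δh = 0.07830 + 0.0171696 = 0.0954696 m

95.5 mm of thermosteric rise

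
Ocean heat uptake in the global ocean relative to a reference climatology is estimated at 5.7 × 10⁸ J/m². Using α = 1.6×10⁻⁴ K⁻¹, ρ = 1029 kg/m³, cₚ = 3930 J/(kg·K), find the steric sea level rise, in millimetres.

Δh = αQ/(ρcₚ) = 1.6×10⁻⁴ × 5.7×10⁸ / (1029 × 3930) ≈ 0.022552 m

Δh = 23 mm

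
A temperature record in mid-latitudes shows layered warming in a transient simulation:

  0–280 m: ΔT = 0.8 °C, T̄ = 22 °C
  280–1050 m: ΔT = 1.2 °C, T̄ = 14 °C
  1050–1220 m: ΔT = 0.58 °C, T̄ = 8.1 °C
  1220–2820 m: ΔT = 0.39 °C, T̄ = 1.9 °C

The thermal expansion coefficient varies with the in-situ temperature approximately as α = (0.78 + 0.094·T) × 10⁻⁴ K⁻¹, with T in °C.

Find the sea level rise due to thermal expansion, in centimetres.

about 33.2 cm

Layer 1: α = (0.78 + 0.094×22)×10⁻⁴ = 2.848×10⁻⁴ K⁻¹
Layer 2: α = (0.78 + 0.094×14)×10⁻⁴ = 2.096×10⁻⁴ K⁻¹
Layer 3: α = (0.78 + 0.094×8.1)×10⁻⁴ = 1.5414×10⁻⁴ K⁻¹
Layer 4: α = (0.78 + 0.094×1.9)×10⁻⁴ = 0.9586×10⁻⁴ K⁻¹
0–280 m: 280 × 0.8 × 2.848×10⁻⁴ = 0.0637952 m
Layer 2: 1.2 × 770 × 2.096×10⁻⁴ = 0.1936704 m
170 × 0.58 × 1.5414×10⁻⁴ = 0.015198204 m
Layer 4: 0.39 × 0.9586×10⁻⁴ × 1600 = 0.05981664 m
Δh = 0.0637952 + 0.1936704 + 0.015198204 + 0.05981664 = 0.332480444 m ≈ 33.2 cm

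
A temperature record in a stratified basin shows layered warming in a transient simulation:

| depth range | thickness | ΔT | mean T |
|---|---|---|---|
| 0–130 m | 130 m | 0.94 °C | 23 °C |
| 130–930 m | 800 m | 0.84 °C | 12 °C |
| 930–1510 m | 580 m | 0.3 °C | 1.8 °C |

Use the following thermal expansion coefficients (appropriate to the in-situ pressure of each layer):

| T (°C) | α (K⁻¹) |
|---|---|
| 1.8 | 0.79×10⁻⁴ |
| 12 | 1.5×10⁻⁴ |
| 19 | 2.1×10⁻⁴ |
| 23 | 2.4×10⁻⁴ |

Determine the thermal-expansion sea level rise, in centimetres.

Δh ≈ 14 cm

Layer 1 at 23 °C → α = 2.4×10⁻⁴ K⁻¹
Layer 2 at 12 °C → α = 1.5×10⁻⁴ K⁻¹
Layer 3 at 1.8 °C → α = 0.79×10⁻⁴ K⁻¹
0–130 m: 130 × 0.94 × 2.4×10⁻⁴ = 0.029328 m
Layer 2: 800 × 1.5×10⁻⁴ × 0.84 = 0.10080 m
Layer 3: 580 × 0.3 × 0.79×10⁻⁴ = 0.013746 m
Δh = 0.029328 + 0.10080 + 0.013746 = 0.143874 m ≈ 14 cm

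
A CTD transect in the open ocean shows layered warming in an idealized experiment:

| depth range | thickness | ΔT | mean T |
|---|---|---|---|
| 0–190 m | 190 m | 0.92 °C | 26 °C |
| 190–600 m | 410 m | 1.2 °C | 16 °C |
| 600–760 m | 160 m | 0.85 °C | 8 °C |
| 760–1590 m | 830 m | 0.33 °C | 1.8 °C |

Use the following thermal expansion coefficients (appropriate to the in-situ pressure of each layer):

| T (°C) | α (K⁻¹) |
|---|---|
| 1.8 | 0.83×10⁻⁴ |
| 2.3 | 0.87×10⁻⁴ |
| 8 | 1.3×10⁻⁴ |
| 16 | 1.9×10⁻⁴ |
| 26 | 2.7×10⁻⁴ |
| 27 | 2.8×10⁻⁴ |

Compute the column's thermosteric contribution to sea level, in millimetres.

about 181 mm

Layer 1 at 26 °C → α = 2.7×10⁻⁴ K⁻¹
Layer 2 at 16 °C → α = 1.9×10⁻⁴ K⁻¹
Layer 3 at 8 °C → α = 1.3×10⁻⁴ K⁻¹
Layer 4 at 1.8 °C → α = 0.83×10⁻⁴ K⁻¹
0–190 m: 190 × 0.92 × 2.7×10⁻⁴ = 0.047196 m
1.2 × 1.9×10⁻⁴ × 410 = 0.09348 m
Layer 3: 0.85 × 1.3×10⁻⁴ × 160 = 0.01768 m
760–1590 m: 0.33 × 830 × 0.83×10⁻⁴ = 0.0227337 m
Δh = 0.047196 + 0.09348 + 0.01768 + 0.0227337 = 0.1810897 m ≈ 181 mm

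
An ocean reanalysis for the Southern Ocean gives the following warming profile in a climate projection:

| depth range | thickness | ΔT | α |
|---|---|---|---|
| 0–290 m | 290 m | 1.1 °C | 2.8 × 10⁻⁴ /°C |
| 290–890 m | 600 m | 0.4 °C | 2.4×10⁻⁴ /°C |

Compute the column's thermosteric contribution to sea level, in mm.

0–290 m: 2.8×10⁻⁴ × 290 × 1.1 = 0.08932 m
Layer 2: 0.4 × 2.4×10⁻⁴ × 600 = 0.05760 m
Δh = 0.08932 + 0.05760 = 0.14692 m

about 150 mm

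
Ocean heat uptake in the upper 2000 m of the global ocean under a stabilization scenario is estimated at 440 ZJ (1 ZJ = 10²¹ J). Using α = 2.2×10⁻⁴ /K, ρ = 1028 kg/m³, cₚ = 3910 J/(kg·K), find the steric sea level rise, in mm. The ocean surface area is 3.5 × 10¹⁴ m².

about 69 mm

Per unit area: Q = 440×10²¹ / (3.5×10¹⁴) ≈ 1.257×10⁹ J/m²
Δh = αQ/(ρcₚ) = 2.2×10⁻⁴ × 1.257×10⁹ / (1028 × 3910) ≈ 0.06880 m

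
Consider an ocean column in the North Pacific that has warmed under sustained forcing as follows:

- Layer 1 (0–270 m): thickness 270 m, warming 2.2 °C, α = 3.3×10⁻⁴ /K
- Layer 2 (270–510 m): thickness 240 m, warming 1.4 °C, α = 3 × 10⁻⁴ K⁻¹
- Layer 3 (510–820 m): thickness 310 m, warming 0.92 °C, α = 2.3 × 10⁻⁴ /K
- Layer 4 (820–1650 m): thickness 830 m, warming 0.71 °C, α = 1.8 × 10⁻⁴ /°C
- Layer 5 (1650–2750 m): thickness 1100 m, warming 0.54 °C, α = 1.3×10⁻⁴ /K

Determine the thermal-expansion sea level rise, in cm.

54.6 cm of thermosteric rise

270 × 2.2 × 3.3×10⁻⁴ = 0.19602 m
Layer 2: 3×10⁻⁴ × 240 × 1.4 = 0.10080 m
Layer 3: 310 × 0.92 × 2.3×10⁻⁴ = 0.065596 m
0.71 × 1.8×10⁻⁴ × 830 = 0.106074 m
Layer 5: 0.54 × 1100 × 1.3×10⁻⁴ = 0.07722 m
Δh = 0.19602 + 0.10080 + 0.065596 + 0.106074 + 0.07722 = 0.54571 m ≈ 54.6 cm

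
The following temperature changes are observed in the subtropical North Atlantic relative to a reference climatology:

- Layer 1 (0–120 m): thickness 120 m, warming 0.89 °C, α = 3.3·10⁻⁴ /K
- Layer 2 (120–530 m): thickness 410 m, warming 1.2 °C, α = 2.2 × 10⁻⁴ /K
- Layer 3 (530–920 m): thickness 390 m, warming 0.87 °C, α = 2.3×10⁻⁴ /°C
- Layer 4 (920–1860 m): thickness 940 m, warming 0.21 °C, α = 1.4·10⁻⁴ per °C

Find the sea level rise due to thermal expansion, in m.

0.249 m

Layer 1: 0.89 × 120 × 3.3×10⁻⁴ = 0.035244 m
Layer 2: 410 × 1.2 × 2.2×10⁻⁴ = 0.10824 m
0.87 × 390 × 2.3×10⁻⁴ = 0.078039 m
940 × 0.21 × 1.4×10⁻⁴ = 0.027636 m
Δh = 0.035244 + 0.10824 + 0.078039 + 0.027636 = 0.249159 m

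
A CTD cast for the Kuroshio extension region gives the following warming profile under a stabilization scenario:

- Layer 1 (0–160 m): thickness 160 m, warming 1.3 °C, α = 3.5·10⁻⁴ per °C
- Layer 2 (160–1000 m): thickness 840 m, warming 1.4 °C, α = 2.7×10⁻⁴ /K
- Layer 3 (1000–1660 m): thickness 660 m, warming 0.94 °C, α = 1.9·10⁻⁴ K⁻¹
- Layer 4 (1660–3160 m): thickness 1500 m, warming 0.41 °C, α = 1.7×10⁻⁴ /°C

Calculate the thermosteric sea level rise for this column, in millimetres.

0–160 m: 1.3 × 160 × 3.5×10⁻⁴ = 0.07280 m
Layer 2: 1.4 × 840 × 2.7×10⁻⁴ = 0.31752 m
Layer 3: 660 × 1.9×10⁻⁴ × 0.94 = 0.117876 m
Layer 4: 1500 × 0.41 × 1.7×10⁻⁴ = 0.10455 m
Δh = 0.07280 + 0.31752 + 0.117876 + 0.10455 = 0.612746 m ≈ 610 mm

610 mm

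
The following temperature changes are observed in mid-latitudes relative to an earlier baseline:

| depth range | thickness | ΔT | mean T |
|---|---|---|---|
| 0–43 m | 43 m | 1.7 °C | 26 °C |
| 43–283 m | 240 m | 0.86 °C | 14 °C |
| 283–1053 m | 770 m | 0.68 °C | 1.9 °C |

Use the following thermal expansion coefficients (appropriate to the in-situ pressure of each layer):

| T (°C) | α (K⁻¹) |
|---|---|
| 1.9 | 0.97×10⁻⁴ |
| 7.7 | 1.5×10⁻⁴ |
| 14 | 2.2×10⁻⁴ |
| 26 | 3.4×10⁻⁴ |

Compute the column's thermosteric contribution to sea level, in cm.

Δh = 12 cm

Layer 1 at 26 °C → α = 3.4×10⁻⁴ K⁻¹
Layer 2 at 14 °C → α = 2.2×10⁻⁴ K⁻¹
Layer 3 at 1.9 °C → α = 0.97×10⁻⁴ K⁻¹
Layer 1: 43 × 3.4×10⁻⁴ × 1.7 = 0.024854 m
2.2×10⁻⁴ × 240 × 0.86 = 0.045408 m
283–1053 m: 0.97×10⁻⁴ × 0.68 × 770 = 0.0507892 m
Δh = 0.024854 + 0.045408 + 0.0507892 = 0.1210512 m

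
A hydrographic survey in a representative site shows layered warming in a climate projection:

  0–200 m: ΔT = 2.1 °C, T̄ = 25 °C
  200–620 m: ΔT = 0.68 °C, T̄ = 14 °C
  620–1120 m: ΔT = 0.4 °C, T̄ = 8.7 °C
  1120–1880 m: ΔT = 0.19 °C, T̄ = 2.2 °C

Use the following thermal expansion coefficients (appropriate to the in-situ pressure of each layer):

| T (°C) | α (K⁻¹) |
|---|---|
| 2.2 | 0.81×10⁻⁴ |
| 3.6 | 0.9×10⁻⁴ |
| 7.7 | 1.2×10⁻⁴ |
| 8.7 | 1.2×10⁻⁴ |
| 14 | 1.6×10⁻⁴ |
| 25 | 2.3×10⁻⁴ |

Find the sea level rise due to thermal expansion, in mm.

about 178 mm

Layer 1 at 25 °C → α = 2.3×10⁻⁴ K⁻¹
Layer 2 at 14 °C → α = 1.6×10⁻⁴ K⁻¹
Layer 3 at 8.7 °C → α = 1.2×10⁻⁴ K⁻¹
Layer 4 at 2.2 °C → α = 0.81×10⁻⁴ K⁻¹
200 × 2.3×10⁻⁴ × 2.1 = 0.09660 m
Layer 2: 1.6×10⁻⁴ × 420 × 0.68 = 0.045696 m
500 × 0.4 × 1.2×10⁻⁴ = 0.02400 m
0.19 × 760 × 0.81×10⁻⁴ = 0.0116964 m
Δh = 0.09660 + 0.045696 + 0.02400 + 0.0116964 = 0.1779924 m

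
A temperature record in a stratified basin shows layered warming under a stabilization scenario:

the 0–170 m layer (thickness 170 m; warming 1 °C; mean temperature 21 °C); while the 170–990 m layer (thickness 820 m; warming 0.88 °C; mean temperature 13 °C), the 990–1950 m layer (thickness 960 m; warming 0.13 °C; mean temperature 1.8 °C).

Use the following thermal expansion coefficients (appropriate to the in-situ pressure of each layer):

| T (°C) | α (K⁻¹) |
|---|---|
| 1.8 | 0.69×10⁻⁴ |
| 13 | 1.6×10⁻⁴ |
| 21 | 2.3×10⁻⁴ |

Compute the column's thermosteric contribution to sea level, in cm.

Δh = 16.3 cm

Layer 1 at 21 °C → α = 2.3×10⁻⁴ K⁻¹
Layer 2 at 13 °C → α = 1.6×10⁻⁴ K⁻¹
Layer 3 at 1.8 °C → α = 0.69×10⁻⁴ K⁻¹
170 × 2.3×10⁻⁴ × 1 = 0.03910 m
170–990 m: 1.6×10⁻⁴ × 0.88 × 820 = 0.115456 m
Layer 3: 0.13 × 0.69×10⁻⁴ × 960 = 0.0086112 m
Δh = 0.03910 + 0.115456 + 0.0086112 = 0.1631672 m ≈ 16.3 cm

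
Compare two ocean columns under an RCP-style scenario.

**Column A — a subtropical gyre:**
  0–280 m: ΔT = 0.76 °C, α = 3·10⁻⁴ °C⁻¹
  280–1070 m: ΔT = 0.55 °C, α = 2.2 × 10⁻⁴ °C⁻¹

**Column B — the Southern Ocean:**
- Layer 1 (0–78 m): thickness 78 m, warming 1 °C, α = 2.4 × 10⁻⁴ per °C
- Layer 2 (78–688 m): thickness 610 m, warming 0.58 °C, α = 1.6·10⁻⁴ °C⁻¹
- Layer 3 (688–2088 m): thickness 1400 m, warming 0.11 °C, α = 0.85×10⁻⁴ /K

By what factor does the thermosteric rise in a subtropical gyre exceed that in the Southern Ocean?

A 3×10⁻⁴ × 280 × 0.76 = 0.06384 m
A 790 × 2.2×10⁻⁴ × 0.55 = 0.09559 m
A total: 0.15943 m
B Layer 1: 2.4×10⁻⁴ × 1 × 78 = 0.01872 m
B 610 × 1.6×10⁻⁴ × 0.58 = 0.056608 m
B 688–2088 m: 0.85×10⁻⁴ × 1400 × 0.11 = 0.01309 m
B total: 0.088418 m
Ratio: 0.15943 / 0.088418 ≈ 1.803

1.8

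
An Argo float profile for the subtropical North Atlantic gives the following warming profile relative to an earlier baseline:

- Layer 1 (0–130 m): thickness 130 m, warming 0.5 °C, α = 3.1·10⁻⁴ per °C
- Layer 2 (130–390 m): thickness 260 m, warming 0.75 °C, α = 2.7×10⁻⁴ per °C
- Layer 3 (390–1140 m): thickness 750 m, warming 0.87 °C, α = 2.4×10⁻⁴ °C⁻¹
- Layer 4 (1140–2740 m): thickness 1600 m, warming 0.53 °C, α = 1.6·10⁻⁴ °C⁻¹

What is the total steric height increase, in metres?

0–130 m: 3.1×10⁻⁴ × 0.5 × 130 = 0.02015 m
Layer 2: 2.7×10⁻⁴ × 0.75 × 260 = 0.05265 m
390–1140 m: 0.87 × 2.4×10⁻⁴ × 750 = 0.15660 m
1140–2740 m: 1600 × 1.6×10⁻⁴ × 0.53 = 0.13568 m
Δh = 0.02015 + 0.05265 + 0.15660 + 0.13568 = 0.36508 m

0.37 m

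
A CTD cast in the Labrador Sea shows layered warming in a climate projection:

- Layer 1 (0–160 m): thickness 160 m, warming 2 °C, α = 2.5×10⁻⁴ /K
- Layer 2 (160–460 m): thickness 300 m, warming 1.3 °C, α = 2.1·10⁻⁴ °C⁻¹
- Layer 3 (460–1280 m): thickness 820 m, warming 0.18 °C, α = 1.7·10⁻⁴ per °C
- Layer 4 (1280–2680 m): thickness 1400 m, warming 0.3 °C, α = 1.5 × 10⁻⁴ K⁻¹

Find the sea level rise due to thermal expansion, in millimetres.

Layer 1: 160 × 2.5×10⁻⁴ × 2 = 0.08000 m
160–460 m: 1.3 × 2.1×10⁻⁴ × 300 = 0.08190 m
1.7×10⁻⁴ × 0.18 × 820 = 0.025092 m
1.5×10⁻⁴ × 1400 × 0.3 = 0.06300 m
Δh = 0.08000 + 0.08190 + 0.025092 + 0.06300 = 0.249992 m

Δh ≈ 250 mm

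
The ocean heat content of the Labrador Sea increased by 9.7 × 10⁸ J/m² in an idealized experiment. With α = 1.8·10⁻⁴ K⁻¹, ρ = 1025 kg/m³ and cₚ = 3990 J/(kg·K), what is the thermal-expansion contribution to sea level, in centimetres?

Δh = αQ/(ρcₚ) = 1.8×10⁻⁴ × 9.7×10⁸ / (1025 × 3990) ≈ 0.042692 m

Δh ≈ 4.27 cm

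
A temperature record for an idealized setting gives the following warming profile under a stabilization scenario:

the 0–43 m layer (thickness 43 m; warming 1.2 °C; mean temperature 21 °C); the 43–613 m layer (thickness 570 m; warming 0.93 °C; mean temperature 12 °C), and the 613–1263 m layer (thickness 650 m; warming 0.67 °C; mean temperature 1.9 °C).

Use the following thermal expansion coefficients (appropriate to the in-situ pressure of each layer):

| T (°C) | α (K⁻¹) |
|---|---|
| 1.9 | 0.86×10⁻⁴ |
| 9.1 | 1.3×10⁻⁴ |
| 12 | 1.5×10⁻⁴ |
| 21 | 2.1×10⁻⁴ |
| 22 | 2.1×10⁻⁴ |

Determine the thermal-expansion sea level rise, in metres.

about 0.128 m

Layer 1 at 21 °C → α = 2.1×10⁻⁴ K⁻¹
Layer 2 at 12 °C → α = 1.5×10⁻⁴ K⁻¹
Layer 3 at 1.9 °C → α = 0.86×10⁻⁴ K⁻¹
2.1×10⁻⁴ × 43 × 1.2 = 0.010836 m
Layer 2: 1.5×10⁻⁴ × 570 × 0.93 = 0.079515 m
613–1263 m: 0.67 × 0.86×10⁻⁴ × 650 = 0.037453 m
Δh = 0.010836 + 0.079515 + 0.037453 = 0.127804 m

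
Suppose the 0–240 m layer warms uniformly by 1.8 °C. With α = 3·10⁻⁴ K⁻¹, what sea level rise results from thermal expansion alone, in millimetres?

130 mm of thermosteric rise

Δh = αΔT·H = 3×10⁻⁴ × 1.8 × 240 = 0.12960 m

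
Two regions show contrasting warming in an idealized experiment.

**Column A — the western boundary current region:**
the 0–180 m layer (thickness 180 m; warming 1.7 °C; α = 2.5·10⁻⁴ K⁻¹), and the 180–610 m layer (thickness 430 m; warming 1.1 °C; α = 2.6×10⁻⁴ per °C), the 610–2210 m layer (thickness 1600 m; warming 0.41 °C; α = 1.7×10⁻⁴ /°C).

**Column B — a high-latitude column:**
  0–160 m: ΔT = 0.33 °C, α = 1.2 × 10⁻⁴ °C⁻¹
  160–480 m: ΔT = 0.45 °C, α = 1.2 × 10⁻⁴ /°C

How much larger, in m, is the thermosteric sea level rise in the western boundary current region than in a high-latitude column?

A 0–180 m: 2.5×10⁻⁴ × 1.7 × 180 = 0.07650 m
A Layer 2: 1.1 × 430 × 2.6×10⁻⁴ = 0.12298 m
A 610–2210 m: 0.41 × 1600 × 1.7×10⁻⁴ = 0.11152 m
A total: 0.31100 m
B 0–160 m: 1.2×10⁻⁴ × 160 × 0.33 = 0.006336 m
B Layer 2: 1.2×10⁻⁴ × 0.45 × 320 = 0.01728 m
B total: 0.023616 m
Difference: 0.31100 − 0.023616 = 0.287384 m

0.29 m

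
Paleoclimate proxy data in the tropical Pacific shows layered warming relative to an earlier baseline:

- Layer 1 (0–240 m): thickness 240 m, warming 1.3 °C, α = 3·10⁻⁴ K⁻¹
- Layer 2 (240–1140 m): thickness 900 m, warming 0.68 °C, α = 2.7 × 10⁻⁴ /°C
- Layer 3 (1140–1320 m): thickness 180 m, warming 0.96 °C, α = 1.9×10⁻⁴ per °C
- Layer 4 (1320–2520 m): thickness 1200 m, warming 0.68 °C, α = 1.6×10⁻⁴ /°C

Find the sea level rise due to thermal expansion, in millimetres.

about 422 mm

Layer 1: 3×10⁻⁴ × 240 × 1.3 = 0.09360 m
Layer 2: 0.68 × 2.7×10⁻⁴ × 900 = 0.16524 m
Layer 3: 180 × 1.9×10⁻⁴ × 0.96 = 0.032832 m
1320–2520 m: 0.68 × 1.6×10⁻⁴ × 1200 = 0.13056 m
Δh = 0.09360 + 0.16524 + 0.032832 + 0.13056 = 0.422232 m ≈ 422 mm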